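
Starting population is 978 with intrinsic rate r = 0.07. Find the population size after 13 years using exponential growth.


r*t = 0.07 * 13 = 0.91
exp(0.91) = 2.48432
N = 978 * 2.48432 = 2429.66 ≈ 2430

2430


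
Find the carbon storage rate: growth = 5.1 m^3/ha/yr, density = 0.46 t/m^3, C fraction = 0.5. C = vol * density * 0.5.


C = 5.1 * 0.46 * 0.5 = 1.173 ≈ 1.17 t C/ha/yr

1.17 t C/ha/yr


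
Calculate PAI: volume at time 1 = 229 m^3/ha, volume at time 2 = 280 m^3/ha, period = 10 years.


PAI = (V2 - V1) / period = (280 - 229) / 10 = 51 / 10 = 5.10 m^3/ha/yr

5.10 m^3/ha/yr


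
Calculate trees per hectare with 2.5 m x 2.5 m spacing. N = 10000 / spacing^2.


N = 10000 / 2.5^2 = 10000 / 6.25 = 1600.00 ≈ 1600 trees/ha

1600 trees/ha


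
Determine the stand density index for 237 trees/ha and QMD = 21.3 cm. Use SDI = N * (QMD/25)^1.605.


QMD/25 = 21.3/25 = 0.852
(0.852)^1.605 = exp(1.605 * ln(0.852)) = exp(1.605 * (-0.160169)) = exp(-0.257071) = 0.773313
SDI = 237 * 0.773313 = 183.275 ≈ 183

183


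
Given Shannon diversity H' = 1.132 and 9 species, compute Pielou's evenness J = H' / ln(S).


ln(9) = 2.19722
J = H' / ln(S) = 1.132 / 2.19722 = 0.515196 ≈ 0.5152

0.5152


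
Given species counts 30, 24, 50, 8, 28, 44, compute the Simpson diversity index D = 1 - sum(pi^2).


Total N = 30 + 24 + 50 + 8 + 28 + 44 = 184
Per-species terms:
  p = 30/184 = 0.163043; p^2 = 0.163043^2 = 0.026583
  p = 24/184 = 0.130435; p^2 = 0.130435^2 = 0.017013
  p = 50/184 = 0.271739; p^2 = 0.271739^2 = 0.073842
  p = 8/184 = 0.043478; p^2 = 0.043478^2 = 0.001890
  p = 28/184 = 0.152174; p^2 = 0.152174^2 = 0.023157
  p = 44/184 = 0.239130; p^2 = 0.239130^2 = 0.057183
sum(p^2) = 0.026583 + 0.017013 + 0.073842 + 0.001890 + 0.023157 + 0.057183 = 0.199668
D = 1 - 0.199668 = 0.800332 ≈ 0.8003

0.8003


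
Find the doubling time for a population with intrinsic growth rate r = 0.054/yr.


td = ln(2) / 0.054 = 0.693147 / 0.054 = 12.8361 ≈ 12.8 years

12.8 years


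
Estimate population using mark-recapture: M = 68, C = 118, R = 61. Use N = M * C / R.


N = M * C / R = 68 * 118 / 61 = 8024 / 61 = 131.54 ≈ 132

132 individuals


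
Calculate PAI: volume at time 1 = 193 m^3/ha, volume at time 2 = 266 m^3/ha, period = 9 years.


PAI = (V2 - V1) / period = (266 - 193) / 9 = 73 / 9 = 8.1111 ≈ 8.11 m^3/ha/yr

8.11 m^3/ha/yr


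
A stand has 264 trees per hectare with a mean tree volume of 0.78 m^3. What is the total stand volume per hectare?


V_stand = 264 * 0.78 = 205.92 ≈ 205.9 m^3/ha

205.9 m^3/ha


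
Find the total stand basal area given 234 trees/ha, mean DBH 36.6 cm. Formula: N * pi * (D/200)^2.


(D/200)^2 = (36.6/200)^2 = 0.183^2 = 0.033489
Individual BA = 3.141593 * 0.033489 = 0.105209 m^2
Stand BA = 234 * 0.105209 = 24.6189 ≈ 24.62 m^2/ha

24.62 m^2/ha


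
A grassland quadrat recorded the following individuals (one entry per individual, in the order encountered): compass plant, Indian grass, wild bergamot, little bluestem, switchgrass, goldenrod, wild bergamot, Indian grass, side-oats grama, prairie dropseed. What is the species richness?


Total individuals logged = 10
Distinct species (count of individuals): compass plant (1), Indian grass (2), wild bergamot (2), little bluestem (1), switchgrass (1), goldenrod (1), side-oats grama (1), prairie dropseed (1)
Species richness = number of distinct species = 8

8


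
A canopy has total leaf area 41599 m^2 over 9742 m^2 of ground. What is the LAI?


LAI = 41599 / 9742 = 4.2701 ≈ 4.27

4.27


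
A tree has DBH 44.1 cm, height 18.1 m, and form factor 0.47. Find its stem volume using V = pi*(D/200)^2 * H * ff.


(D/200)^2 = (44.1/200)^2 = 0.2205^2 = 0.04862025
BA = 3.141593 * 0.04862025 = 0.152745 m^2
V = 0.152745 * 18.1 * 0.47 = 1.29940 ≈ 1.299 m^3

1.299 m^3


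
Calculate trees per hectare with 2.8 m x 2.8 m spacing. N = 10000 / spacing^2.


N = 10000 / 2.8^2 = 10000 / 7.84 = 1275.51 ≈ 1276 trees/ha

1276 trees/ha


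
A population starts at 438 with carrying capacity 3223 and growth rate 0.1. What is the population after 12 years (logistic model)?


(K - N0)/N0 = (3223 - 438)/438 = 2785/438 = 6.35845
r*t = 0.1 * 12 = 1.2; exp(-1.2) = 0.301194
6.35845 * 0.301194 = 1.91513
1 + 1.91513 = 2.91513
N = 3223 / 2.91513 = 1105.61 ≈ 1106

1106


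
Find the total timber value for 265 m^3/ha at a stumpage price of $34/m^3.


Value = 265 * 34 = $9010/ha

$9010/ha


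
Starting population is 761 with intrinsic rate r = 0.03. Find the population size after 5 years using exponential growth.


r*t = 0.03 * 5 = 0.15
exp(0.15) = 1.16183
N = 761 * 1.16183 = 884.153 ≈ 884

884


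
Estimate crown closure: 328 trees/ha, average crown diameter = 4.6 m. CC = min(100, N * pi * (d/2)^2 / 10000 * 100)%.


(d/2)^2 = (4.6/2)^2 = 2.3^2 = 5.29
Crown area = 3.141593 * 5.29 = 16.6190 m^2
N * area / 10000 * 100 = 328 * 16.6190 / 10000 * 100 = 54.5103
CC = min(100, 54.5103) = 54.5103 ≈ 54.5%

54.5%


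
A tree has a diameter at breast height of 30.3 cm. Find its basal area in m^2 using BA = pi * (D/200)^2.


D/200 = 30.3/200 = 0.1515 m
(D/200)^2 = 0.1515^2 = 0.02295225
BA = 3.141593 * 0.02295225 = 0.0721066 ≈ 0.0721 m^2

0.0721 m^2


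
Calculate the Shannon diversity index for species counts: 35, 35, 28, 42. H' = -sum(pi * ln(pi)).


Total N = 35 + 35 + 28 + 42 = 140
Per-species terms:
  p = 35/140 = 0.250000; ln(p) = -1.386294; p*ln(p) = 0.250000 * (-1.386294) = -0.346574
  p = 35/140 = 0.250000; ln(p) = -1.386294; p*ln(p) = 0.250000 * (-1.386294) = -0.346574
  p = 28/140 = 0.200000; ln(p) = -1.609438; p*ln(p) = 0.200000 * (-1.609438) = -0.321888
  p = 42/140 = 0.300000; ln(p) = -1.203973; p*ln(p) = 0.300000 * (-1.203973) = -0.361192
sum(p*ln(p)) = (-0.346574) + (-0.346574) + (-0.321888) + (-0.361192) = -1.376228
H' = -(-1.376228) = 1.376228 ≈ 1.3762

1.3762


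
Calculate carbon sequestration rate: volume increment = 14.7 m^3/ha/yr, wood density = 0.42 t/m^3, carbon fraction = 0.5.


C = 14.7 * 0.42 * 0.5 = 3.087 ≈ 3.09 t C/ha/yr

3.09 t C/ha/yr


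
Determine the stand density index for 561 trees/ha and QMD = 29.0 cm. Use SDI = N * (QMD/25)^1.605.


QMD/25 = 29.0/25 = 1.16
(1.16)^1.605 = exp(1.605 * ln(1.16)) = exp(1.605 * 0.148420) = exp(0.238214) = 1.26898
SDI = 561 * 1.26898 = 711.898 ≈ 712

712


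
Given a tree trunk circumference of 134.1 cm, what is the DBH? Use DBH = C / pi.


DBH = C / pi = 134.1 / 3.141593 = 42.6854 ≈ 42.69 cm

42.69 cm


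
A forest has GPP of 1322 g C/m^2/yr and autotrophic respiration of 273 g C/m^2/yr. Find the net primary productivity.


NPP = GPP - Ra = 1322 - 273 = 1049 g C/m^2/yr

1049 g C/m^2/yr


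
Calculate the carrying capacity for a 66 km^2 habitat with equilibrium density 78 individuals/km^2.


K = 78 * 66 = 5148 individuals

5148 individuals


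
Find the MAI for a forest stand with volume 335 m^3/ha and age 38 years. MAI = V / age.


MAI = 335 / 38 = 8.8158 ≈ 8.82 m^3/ha/yr

8.82 m^3/ha/yr


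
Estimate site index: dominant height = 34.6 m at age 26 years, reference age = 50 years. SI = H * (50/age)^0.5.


50/26 = 1.92308
(1.92308)^0.5 = 1.38675
SI = 34.6 * 1.38675 = 47.9816 ≈ 48.0 m

48.0 m


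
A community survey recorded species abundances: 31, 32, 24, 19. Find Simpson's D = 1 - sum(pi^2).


Total N = 31 + 32 + 24 + 19 = 106
Per-species terms:
  p = 31/106 = 0.292453; p^2 = 0.292453^2 = 0.085529
  p = 32/106 = 0.301887; p^2 = 0.301887^2 = 0.091136
  p = 24/106 = 0.226415; p^2 = 0.226415^2 = 0.051264
  p = 19/106 = 0.179245; p^2 = 0.179245^2 = 0.032129
sum(p^2) = 0.085529 + 0.091136 + 0.051264 + 0.032129 = 0.260058
D = 1 - 0.260058 = 0.739942 ≈ 0.7399

0.7399


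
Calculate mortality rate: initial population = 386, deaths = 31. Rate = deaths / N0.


Mortality rate = 31 / 386 = 0.080311 ≈ 0.0803

0.0803


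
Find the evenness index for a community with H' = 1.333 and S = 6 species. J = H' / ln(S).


ln(6) = 1.79176
J = H' / ln(S) = 1.333 / 1.79176 = 0.743961 ≈ 0.7440

0.7440


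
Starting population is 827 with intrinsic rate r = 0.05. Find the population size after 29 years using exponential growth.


r*t = 0.05 * 29 = 1.45
exp(1.45) = 4.26311
N = 827 * 4.26311 = 3525.59 ≈ 3526

3526


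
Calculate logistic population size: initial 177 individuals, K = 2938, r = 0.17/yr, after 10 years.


(K - N0)/N0 = (2938 - 177)/177 = 2761/177 = 15.5989
r*t = 0.17 * 10 = 1.7; exp(-1.7) = 0.182684
15.5989 * 0.182684 = 2.84967
1 + 2.84967 = 3.84967
N = 2938 / 3.84967 = 763.182 ≈ 763

763


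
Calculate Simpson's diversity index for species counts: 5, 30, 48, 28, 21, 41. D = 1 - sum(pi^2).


Total N = 5 + 30 + 48 + 28 + 21 + 41 = 173
Per-species terms:
  p = 5/173 = 0.028902; p^2 = 0.028902^2 = 0.000835
  p = 30/173 = 0.173410; p^2 = 0.173410^2 = 0.030071
  p = 48/173 = 0.277457; p^2 = 0.277457^2 = 0.076982
  p = 28/173 = 0.161850; p^2 = 0.161850^2 = 0.026195
  p = 21/173 = 0.121387; p^2 = 0.121387^2 = 0.014735
  p = 41/173 = 0.236994; p^2 = 0.236994^2 = 0.056166
sum(p^2) = 0.000835 + 0.030071 + 0.076982 + 0.026195 + 0.014735 + 0.056166 = 0.204984
D = 1 - 0.204984 = 0.795016 ≈ 0.7950

0.7950


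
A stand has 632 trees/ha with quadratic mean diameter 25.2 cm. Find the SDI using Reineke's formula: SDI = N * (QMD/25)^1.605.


QMD/25 = 25.2/25 = 1.008
(1.008)^1.605 = exp(1.605 * ln(1.008)) = exp(1.605 * 0.00796817) = exp(0.0127889) = 1.01287
SDI = 632 * 1.01287 = 640.134 ≈ 640

640


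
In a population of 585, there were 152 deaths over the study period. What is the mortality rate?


Mortality rate = 152 / 585 = 0.259829 ≈ 0.2598

0.2598


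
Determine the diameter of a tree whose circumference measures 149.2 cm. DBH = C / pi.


DBH = C / pi = 149.2 / 3.141593 = 47.4918 ≈ 47.49 cm

47.49 cm


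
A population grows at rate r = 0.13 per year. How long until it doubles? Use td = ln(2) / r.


td = ln(2) / 0.13 = 0.693147 / 0.13 = 5.33190 ≈ 5.3 years

5.3 years


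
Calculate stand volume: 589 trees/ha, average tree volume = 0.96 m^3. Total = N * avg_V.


V_stand = 589 * 0.96 = 565.44 ≈ 565.4 m^3/ha

565.4 m^3/ha


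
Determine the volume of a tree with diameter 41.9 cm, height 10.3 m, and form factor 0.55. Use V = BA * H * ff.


(D/200)^2 = (41.9/200)^2 = 0.2095^2 = 0.04389025
BA = 3.141593 * 0.04389025 = 0.137885 m^2
V = 0.137885 * 10.3 * 0.55 = 0.781119 ≈ 0.781 m^3

0.781 m^3


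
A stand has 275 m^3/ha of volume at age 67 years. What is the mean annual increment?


MAI = 275 / 67 = 4.1045 ≈ 4.10 m^3/ha/yr

4.10 m^3/ha/yr


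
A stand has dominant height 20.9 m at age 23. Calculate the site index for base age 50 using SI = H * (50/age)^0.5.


50/23 = 2.17391
(2.17391)^0.5 = 1.47442
SI = 20.9 * 1.47442 = 30.8154 ≈ 30.8 m

30.8 m


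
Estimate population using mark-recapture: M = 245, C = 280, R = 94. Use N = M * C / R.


N = M * C / R = 245 * 280 / 94 = 68600 / 94 = 729.79 ≈ 730

730 individuals


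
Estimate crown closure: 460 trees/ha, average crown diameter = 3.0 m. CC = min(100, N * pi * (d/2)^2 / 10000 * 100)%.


(d/2)^2 = (3.0/2)^2 = 1.5^2 = 2.25
Crown area = 3.141593 * 2.25 = 7.06858 m^2
N * area / 10000 * 100 = 460 * 7.06858 / 10000 * 100 = 32.5155
CC = min(100, 32.5155) = 32.5155 ≈ 32.5%

32.5%


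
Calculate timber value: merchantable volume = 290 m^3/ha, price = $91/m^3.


Value = 290 * 91 = $26390/ha

$26390/ha


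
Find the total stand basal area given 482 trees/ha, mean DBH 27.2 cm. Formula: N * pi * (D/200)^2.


(D/200)^2 = (27.2/200)^2 = 0.136^2 = 0.018496
Individual BA = 3.141593 * 0.018496 = 0.0581069 m^2
Stand BA = 482 * 0.0581069 = 28.0075 ≈ 28.01 m^2/ha

28.01 m^2/ha


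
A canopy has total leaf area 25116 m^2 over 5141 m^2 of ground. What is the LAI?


LAI = 25116 / 5141 = 4.8854 ≈ 4.89

4.89


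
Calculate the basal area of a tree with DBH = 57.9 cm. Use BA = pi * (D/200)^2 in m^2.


D/200 = 57.9/200 = 0.2895 m
(D/200)^2 = 0.2895^2 = 0.08381025
BA = 3.141593 * 0.08381025 = 0.263298 ≈ 0.2633 m^2

0.2633 m^2


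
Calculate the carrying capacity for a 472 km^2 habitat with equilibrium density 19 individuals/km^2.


K = 19 * 472 = 8968 individuals

8968 individuals


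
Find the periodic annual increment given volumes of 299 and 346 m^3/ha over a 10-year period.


PAI = (V2 - V1) / period = (346 - 299) / 10 = 47 / 10 = 4.70 m^3/ha/yr

4.70 m^3/ha/yr


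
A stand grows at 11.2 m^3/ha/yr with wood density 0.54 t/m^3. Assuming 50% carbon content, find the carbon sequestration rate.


C = 11.2 * 0.54 * 0.5 = 3.024 ≈ 3.02 t C/ha/yr

3.02 t C/ha/yr


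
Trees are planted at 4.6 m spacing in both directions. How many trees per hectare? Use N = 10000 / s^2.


N = 10000 / 4.6^2 = 10000 / 21.16 = 472.590 ≈ 473 trees/ha

473 trees/ha


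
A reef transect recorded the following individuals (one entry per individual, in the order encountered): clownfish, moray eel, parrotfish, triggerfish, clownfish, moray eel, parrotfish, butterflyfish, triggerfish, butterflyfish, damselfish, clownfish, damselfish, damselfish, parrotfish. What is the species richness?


Total individuals logged = 15
Distinct species (count of individuals): clownfish (3), moray eel (2), parrotfish (3), triggerfish (2), butterflyfish (2), damselfish (3)
Species richness = number of distinct species = 6

6


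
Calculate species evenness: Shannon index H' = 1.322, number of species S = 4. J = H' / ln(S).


ln(4) = 1.38629
J = H' / ln(S) = 1.322 / 1.38629 = 0.953624 ≈ 0.9536

0.9536


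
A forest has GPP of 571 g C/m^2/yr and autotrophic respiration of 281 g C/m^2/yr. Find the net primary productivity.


NPP = GPP - Ra = 571 - 281 = 290 g C/m^2/yr

290 g C/m^2/yr


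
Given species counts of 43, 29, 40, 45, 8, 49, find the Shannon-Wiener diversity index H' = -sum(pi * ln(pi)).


Total N = 43 + 29 + 40 + 45 + 8 + 49 = 214
Per-species terms:
  p = 43/214 = 0.200935; ln(p) = -1.604774; p*ln(p) = 0.200935 * (-1.604774) = -0.322455
  p = 29/214 = 0.135514; ln(p) = -1.998680; p*ln(p) = 0.135514 * (-1.998680) = -0.270849
  p = 40/214 = 0.186916; ln(p) = -1.677096; p*ln(p) = 0.186916 * (-1.677096) = -0.313476
  p = 45/214 = 0.210280; ln(p) = -1.559315; p*ln(p) = 0.210280 * (-1.559315) = -0.327893
  p = 8/214 = 0.037383; ln(p) = -3.286539; p*ln(p) = 0.037383 * (-3.286539) = -0.122861
  p = 49/214 = 0.228972; ln(p) = -1.474156; p*ln(p) = 0.228972 * (-1.474156) = -0.337540
sum(p*ln(p)) = (-0.322455) + (-0.270849) + (-0.313476) + (-0.327893) + (-0.122861) + (-0.337540) = -1.695074
H' = -(-1.695074) = 1.695074 ≈ 1.6951

1.6951


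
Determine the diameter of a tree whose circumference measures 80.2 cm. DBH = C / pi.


DBH = C / pi = 80.2 / 3.141593 = 25.5285 ≈ 25.53 cm

25.53 cm


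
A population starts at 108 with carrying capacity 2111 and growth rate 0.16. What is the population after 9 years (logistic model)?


(K - N0)/N0 = (2111 - 108)/108 = 2003/108 = 18.5463
r*t = 0.16 * 9 = 1.44; exp(-1.44) = 0.236928
18.5463 * 0.236928 = 4.39414
1 + 4.39414 = 5.39414
N = 2111 / 5.39414 = 391.351 ≈ 391

391


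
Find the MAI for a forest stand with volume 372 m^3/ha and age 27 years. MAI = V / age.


MAI = 372 / 27 = 13.7778 ≈ 13.78 m^3/ha/yr

13.78 m^3/ha/yr


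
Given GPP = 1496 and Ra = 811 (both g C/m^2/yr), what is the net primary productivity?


NPP = GPP - Ra = 1496 - 811 = 685 g C/m^2/yr

685 g C/m^2/yr


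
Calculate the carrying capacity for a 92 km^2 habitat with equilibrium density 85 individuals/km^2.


K = 85 * 92 = 7820 individuals

7820 individuals


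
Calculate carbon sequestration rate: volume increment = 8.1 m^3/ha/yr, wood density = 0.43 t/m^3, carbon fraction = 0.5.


C = 8.1 * 0.43 * 0.5 = 1.7415 ≈ 1.74 t C/ha/yr

1.74 t C/ha/yr


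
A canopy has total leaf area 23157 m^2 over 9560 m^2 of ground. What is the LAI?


LAI = 23157 / 9560 = 2.4223 ≈ 2.42

2.42


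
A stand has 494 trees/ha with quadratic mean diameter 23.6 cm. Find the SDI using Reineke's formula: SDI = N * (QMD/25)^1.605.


QMD/25 = 23.6/25 = 0.944
(0.944)^1.605 = exp(1.605 * ln(0.944)) = exp(1.605 * (-0.0576291)) = exp(-0.0924947) = 0.911654
SDI = 494 * 0.911654 = 450.357 ≈ 450

450


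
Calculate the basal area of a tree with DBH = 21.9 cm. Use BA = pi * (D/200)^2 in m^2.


D/200 = 21.9/200 = 0.1095 m
(D/200)^2 = 0.1095^2 = 0.01199025
BA = 3.141593 * 0.01199025 = 0.0376685 ≈ 0.0377 m^2

0.0377 m^2


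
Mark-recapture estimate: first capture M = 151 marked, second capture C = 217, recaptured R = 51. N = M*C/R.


N = M * C / R = 151 * 217 / 51 = 32767 / 51 = 642.49 ≈ 642

642 individuals


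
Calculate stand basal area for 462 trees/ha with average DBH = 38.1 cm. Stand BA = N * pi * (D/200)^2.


(D/200)^2 = (38.1/200)^2 = 0.1905^2 = 0.03629025
Individual BA = 3.141593 * 0.03629025 = 0.114009 m^2
Stand BA = 462 * 0.114009 = 52.6722 ≈ 52.67 m^2/ha

52.67 m^2/ha


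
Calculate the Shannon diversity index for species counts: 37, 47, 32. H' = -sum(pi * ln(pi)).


Total N = 37 + 47 + 32 = 116
Per-species terms:
  p = 37/116 = 0.318966; ln(p) = -1.142671; p*ln(p) = 0.318966 * (-1.142671) = -0.364473
  p = 47/116 = 0.405172; ln(p) = -0.903444; p*ln(p) = 0.405172 * (-0.903444) = -0.366050
  p = 32/116 = 0.275862; ln(p) = -1.287855; p*ln(p) = 0.275862 * (-1.287855) = -0.355270
sum(p*ln(p)) = (-0.364473) + (-0.366050) + (-0.355270) = -1.085793
H' = -(-1.085793) = 1.085793 ≈ 1.0858

1.0858


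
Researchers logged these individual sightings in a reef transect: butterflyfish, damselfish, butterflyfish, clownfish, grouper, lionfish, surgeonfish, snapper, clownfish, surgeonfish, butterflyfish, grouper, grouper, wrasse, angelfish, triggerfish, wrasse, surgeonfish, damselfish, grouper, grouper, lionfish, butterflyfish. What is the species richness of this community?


Total individuals logged = 23
Distinct species (count of individuals): butterflyfish (4), damselfish (2), clownfish (2), grouper (5), lionfish (2), surgeonfish (3), snapper (1), wrasse (2), angelfish (1), triggerfish (1)
Species richness = number of distinct species = 10

10


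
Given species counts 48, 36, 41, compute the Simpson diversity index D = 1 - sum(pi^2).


Total N = 48 + 36 + 41 = 125
Per-species terms:
  p = 48/125 = 0.384000; p^2 = 0.384000^2 = 0.147456
  p = 36/125 = 0.288000; p^2 = 0.288000^2 = 0.082944
  p = 41/125 = 0.328000; p^2 = 0.328000^2 = 0.107584
sum(p^2) = 0.147456 + 0.082944 + 0.107584 = 0.337984
D = 1 - 0.337984 = 0.662016 ≈ 0.6620

0.6620


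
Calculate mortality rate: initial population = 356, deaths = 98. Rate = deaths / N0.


Mortality rate = 98 / 356 = 0.275281 ≈ 0.2753

0.2753


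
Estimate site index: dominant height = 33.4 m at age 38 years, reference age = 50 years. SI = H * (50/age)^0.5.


50/38 = 1.31579
(1.31579)^0.5 = 1.14708
SI = 33.4 * 1.14708 = 38.3125 ≈ 38.3 m

38.3 m


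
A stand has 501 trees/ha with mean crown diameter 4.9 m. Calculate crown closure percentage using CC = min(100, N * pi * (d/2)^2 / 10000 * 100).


(d/2)^2 = (4.9/2)^2 = 2.45^2 = 6.0025
Crown area = 3.141593 * 6.0025 = 18.8574 m^2
N * area / 10000 * 100 = 501 * 18.8574 / 10000 * 100 = 94.4756
CC = min(100, 94.4756) = 94.4756 ≈ 94.5%

94.5%


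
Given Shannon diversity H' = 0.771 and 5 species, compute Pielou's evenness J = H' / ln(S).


ln(5) = 1.60944
J = H' / ln(S) = 0.771 / 1.60944 = 0.479049 ≈ 0.4790

0.4790


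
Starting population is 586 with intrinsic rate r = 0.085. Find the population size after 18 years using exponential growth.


r*t = 0.085 * 18 = 1.53
exp(1.53) = 4.61818
N = 586 * 4.61818 = 2706.25 ≈ 2706

2706


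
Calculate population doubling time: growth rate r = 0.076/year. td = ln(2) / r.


td = ln(2) / 0.076 = 0.693147 / 0.076 = 9.12036 ≈ 9.1 years

9.1 years


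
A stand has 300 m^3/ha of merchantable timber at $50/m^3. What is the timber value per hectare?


Value = 300 * 50 = $15000/ha

$15000/ha


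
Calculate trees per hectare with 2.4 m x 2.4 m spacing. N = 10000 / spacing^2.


N = 10000 / 2.4^2 = 10000 / 5.76 = 1736.11 ≈ 1736 trees/ha

1736 trees/ha


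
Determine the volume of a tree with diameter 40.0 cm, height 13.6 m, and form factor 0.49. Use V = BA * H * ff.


(D/200)^2 = (40.0/200)^2 = 0.2^2 = 0.04
BA = 3.141593 * 0.04 = 0.125664 m^2
V = 0.125664 * 13.6 * 0.49 = 0.837425 ≈ 0.837 m^3

0.837 m^3


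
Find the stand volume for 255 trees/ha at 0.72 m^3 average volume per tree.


V_stand = 255 * 0.72 = 183.6 m^3/ha

183.6 m^3/ha


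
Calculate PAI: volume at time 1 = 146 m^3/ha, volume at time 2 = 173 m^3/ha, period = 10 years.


PAI = (V2 - V1) / period = (173 - 146) / 10 = 27 / 10 = 2.70 m^3/ha/yr

2.70 m^3/ha/yr


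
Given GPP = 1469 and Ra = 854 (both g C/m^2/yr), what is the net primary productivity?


NPP = GPP - Ra = 1469 - 854 = 615 g C/m^2/yr

615 g C/m^2/yr


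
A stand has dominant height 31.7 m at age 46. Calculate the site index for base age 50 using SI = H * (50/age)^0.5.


50/46 = 1.08696
(1.08696)^0.5 = 1.04257
SI = 31.7 * 1.04257 = 33.0495 ≈ 33.0 m

33.0 m


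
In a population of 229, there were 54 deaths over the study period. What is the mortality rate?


Mortality rate = 54 / 229 = 0.235808 ≈ 0.2358

0.2358


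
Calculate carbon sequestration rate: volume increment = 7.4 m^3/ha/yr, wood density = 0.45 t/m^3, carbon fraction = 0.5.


C = 7.4 * 0.45 * 0.5 = 1.665 ≈ 1.67 t C/ha/yr

1.67 t C/ha/yr


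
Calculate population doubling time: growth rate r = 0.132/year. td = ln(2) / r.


td = ln(2) / 0.132 = 0.693147 / 0.132 = 5.25111 ≈ 5.3 years

5.3 years


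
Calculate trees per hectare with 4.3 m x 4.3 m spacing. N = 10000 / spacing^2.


N = 10000 / 4.3^2 = 10000 / 18.49 = 540.833 ≈ 541 trees/ha

541 trees/ha


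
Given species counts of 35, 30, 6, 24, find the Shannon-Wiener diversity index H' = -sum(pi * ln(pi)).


Total N = 35 + 30 + 6 + 24 = 95
Per-species terms:
  p = 35/95 = 0.368421; ln(p) = -0.998529; p*ln(p) = 0.368421 * (-0.998529) = -0.367879
  p = 30/95 = 0.315789; ln(p) = -1.152681; p*ln(p) = 0.315789 * (-1.152681) = -0.364004
  p = 6/95 = 0.063158; ln(p) = -2.762116; p*ln(p) = 0.063158 * (-2.762116) = -0.174450
  p = 24/95 = 0.252632; ln(p) = -1.375821; p*ln(p) = 0.252632 * (-1.375821) = -0.347576
sum(p*ln(p)) = (-0.367879) + (-0.364004) + (-0.174450) + (-0.347576) = -1.253909
H' = -(-1.253909) = 1.253909 ≈ 1.2539

1.2539


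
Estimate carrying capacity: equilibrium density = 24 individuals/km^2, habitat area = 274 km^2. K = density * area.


K = 24 * 274 = 6576 individuals

6576 individuals


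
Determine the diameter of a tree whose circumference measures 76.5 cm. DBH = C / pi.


DBH = C / pi = 76.5 / 3.141593 = 24.3507 ≈ 24.35 cm

24.35 cm


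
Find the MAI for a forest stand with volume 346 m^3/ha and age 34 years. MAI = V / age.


MAI = 346 / 34 = 10.1765 ≈ 10.18 m^3/ha/yr

10.18 m^3/ha/yr


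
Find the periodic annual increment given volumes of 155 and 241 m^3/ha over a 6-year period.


PAI = (V2 - V1) / period = (241 - 155) / 6 = 86 / 6 = 14.3333 ≈ 14.33 m^3/ha/yr

14.33 m^3/ha/yr


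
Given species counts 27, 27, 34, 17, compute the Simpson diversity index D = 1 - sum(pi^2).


Total N = 27 + 27 + 34 + 17 = 105
Per-species terms:
  p = 27/105 = 0.257143; p^2 = 0.257143^2 = 0.066123
  p = 27/105 = 0.257143; p^2 = 0.257143^2 = 0.066123
  p = 34/105 = 0.323810; p^2 = 0.323810^2 = 0.104853
  p = 17/105 = 0.161905; p^2 = 0.161905^2 = 0.026213
sum(p^2) = 0.066123 + 0.066123 + 0.104853 + 0.026213 = 0.263312
D = 1 - 0.263312 = 0.736688 ≈ 0.7367

0.7367


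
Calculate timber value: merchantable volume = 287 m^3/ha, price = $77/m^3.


Value = 287 * 77 = $22099/ha

$22099/ha


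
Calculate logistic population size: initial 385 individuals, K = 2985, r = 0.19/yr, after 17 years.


(K - N0)/N0 = (2985 - 385)/385 = 2600/385 = 6.75325
r*t = 0.19 * 17 = 3.23; exp(-3.23) = 0.0395575
6.75325 * 0.0395575 = 0.267142
1 + 0.267142 = 1.26714
N = 2985 / 1.26714 = 2355.70 ≈ 2356

2356


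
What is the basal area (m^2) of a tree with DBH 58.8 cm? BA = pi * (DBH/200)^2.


D/200 = 58.8/200 = 0.294 m
(D/200)^2 = 0.294^2 = 0.086436
BA = 3.141593 * 0.086436 = 0.271547 ≈ 0.2715 m^2

0.2715 m^2


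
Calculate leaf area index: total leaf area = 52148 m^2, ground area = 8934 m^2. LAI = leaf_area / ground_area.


LAI = 52148 / 8934 = 5.8370 ≈ 5.84

5.84


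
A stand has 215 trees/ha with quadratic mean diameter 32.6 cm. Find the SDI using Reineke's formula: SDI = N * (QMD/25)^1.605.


QMD/25 = 32.6/25 = 1.304
(1.304)^1.605 = exp(1.605 * ln(1.304)) = exp(1.605 * 0.265436) = exp(0.426025) = 1.53116
SDI = 215 * 1.53116 = 329.199 ≈ 329

329


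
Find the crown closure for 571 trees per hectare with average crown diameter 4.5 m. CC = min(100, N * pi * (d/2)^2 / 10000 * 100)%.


(d/2)^2 = (4.5/2)^2 = 2.25^2 = 5.0625
Crown area = 3.141593 * 5.0625 = 15.9043 m^2
N * area / 10000 * 100 = 571 * 15.9043 / 10000 * 100 = 90.8136
CC = min(100, 90.8136) = 90.8136 ≈ 90.8%

90.8%


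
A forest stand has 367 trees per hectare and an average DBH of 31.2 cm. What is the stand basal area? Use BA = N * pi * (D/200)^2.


(D/200)^2 = (31.2/200)^2 = 0.156^2 = 0.024336
Individual BA = 3.141593 * 0.024336 = 0.0764538 m^2
Stand BA = 367 * 0.0764538 = 28.0585 ≈ 28.06 m^2/ha

28.06 m^2/ha


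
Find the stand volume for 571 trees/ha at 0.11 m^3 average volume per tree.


V_stand = 571 * 0.11 = 62.81 ≈ 62.8 m^3/ha

62.8 m^3/ha


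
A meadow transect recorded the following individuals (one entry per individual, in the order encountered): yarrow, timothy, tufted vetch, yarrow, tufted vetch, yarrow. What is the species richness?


Total individuals logged = 6
Distinct species (count of individuals): yarrow (3), timothy (1), tufted vetch (2)
Species richness = number of distinct species = 3

3


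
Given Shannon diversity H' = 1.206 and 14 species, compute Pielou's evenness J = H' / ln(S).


ln(14) = 2.63906
J = H' / ln(S) = 1.206 / 2.63906 = 0.456981 ≈ 0.4570

0.4570


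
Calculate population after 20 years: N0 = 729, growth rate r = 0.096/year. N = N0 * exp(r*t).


r*t = 0.096 * 20 = 1.92
exp(1.92) = 6.82096
N = 729 * 6.82096 = 4972.48 ≈ 4972

4972


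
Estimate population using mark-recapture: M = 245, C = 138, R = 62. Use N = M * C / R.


N = M * C / R = 245 * 138 / 62 = 33810 / 62 = 545.32 ≈ 545

545 individuals


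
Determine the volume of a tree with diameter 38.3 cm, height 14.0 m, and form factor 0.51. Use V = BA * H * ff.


(D/200)^2 = (38.3/200)^2 = 0.1915^2 = 0.03667225
BA = 3.141593 * 0.03667225 = 0.115209 m^2
V = 0.115209 * 14.0 * 0.51 = 0.822592 ≈ 0.823 m^3

0.823 m^3


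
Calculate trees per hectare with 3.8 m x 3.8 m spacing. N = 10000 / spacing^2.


N = 10000 / 3.8^2 = 10000 / 14.44 = 692.521 ≈ 693 trees/ha

693 trees/ha


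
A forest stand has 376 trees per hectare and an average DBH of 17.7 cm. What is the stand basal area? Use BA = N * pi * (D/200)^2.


(D/200)^2 = (17.7/200)^2 = 0.0885^2 = 0.00783225
Individual BA = 3.141593 * 0.00783225 = 0.0246057 m^2
Stand BA = 376 * 0.0246057 = 9.25174 ≈ 9.25 m^2/ha

9.25 m^2/ha


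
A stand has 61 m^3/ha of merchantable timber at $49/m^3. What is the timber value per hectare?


Value = 61 * 49 = $2989/ha

$2989/ha


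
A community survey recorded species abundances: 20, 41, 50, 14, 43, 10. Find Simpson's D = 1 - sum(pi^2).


Total N = 20 + 41 + 50 + 14 + 43 + 10 = 178
Per-species terms:
  p = 20/178 = 0.112360; p^2 = 0.112360^2 = 0.012625
  p = 41/178 = 0.230337; p^2 = 0.230337^2 = 0.053055
  p = 50/178 = 0.280899; p^2 = 0.280899^2 = 0.078904
  p = 14/178 = 0.078652; p^2 = 0.078652^2 = 0.006186
  p = 43/178 = 0.241573; p^2 = 0.241573^2 = 0.058358
  p = 10/178 = 0.056180; p^2 = 0.056180^2 = 0.003156
sum(p^2) = 0.012625 + 0.053055 + 0.078904 + 0.006186 + 0.058358 + 0.003156 = 0.212284
D = 1 - 0.212284 = 0.787716 ≈ 0.7877

0.7877


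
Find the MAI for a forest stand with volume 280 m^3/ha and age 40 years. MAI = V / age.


MAI = 280 / 40 = 7.00 m^3/ha/yr

7.00 m^3/ha/yr


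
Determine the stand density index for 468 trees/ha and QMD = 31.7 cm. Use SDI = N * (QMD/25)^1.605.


QMD/25 = 31.7/25 = 1.268
(1.268)^1.605 = exp(1.605 * ln(1.268)) = exp(1.605 * 0.237441) = exp(0.381093) = 1.46388
SDI = 468 * 1.46388 = 685.096 ≈ 685

685


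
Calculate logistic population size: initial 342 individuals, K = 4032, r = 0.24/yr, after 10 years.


(K - N0)/N0 = (4032 - 342)/342 = 3690/342 = 10.7895
r*t = 0.24 * 10 = 2.4; exp(-2.4) = 0.0907180
10.7895 * 0.0907180 = 0.978802
1 + 0.978802 = 1.97880
N = 4032 / 1.97880 = 2037.60 ≈ 2038

2038


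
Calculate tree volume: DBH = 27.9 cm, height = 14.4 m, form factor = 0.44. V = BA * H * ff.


(D/200)^2 = (27.9/200)^2 = 0.1395^2 = 0.01946025
BA = 3.141593 * 0.01946025 = 0.0611362 m^2
V = 0.0611362 * 14.4 * 0.44 = 0.387359 ≈ 0.387 m^3

0.387 m^3


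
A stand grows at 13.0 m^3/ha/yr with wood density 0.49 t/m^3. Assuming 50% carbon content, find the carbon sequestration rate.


C = 13.0 * 0.49 * 0.5 = 3.185 ≈ 3.19 t C/ha/yr

3.19 t C/ha/yr


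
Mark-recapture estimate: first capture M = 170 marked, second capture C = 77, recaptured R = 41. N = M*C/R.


N = M * C / R = 170 * 77 / 41 = 13090 / 41 = 319.27 ≈ 319

319 individuals


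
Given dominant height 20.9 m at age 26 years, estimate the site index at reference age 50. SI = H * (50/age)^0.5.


50/26 = 1.92308
(1.92308)^0.5 = 1.38675
SI = 20.9 * 1.38675 = 28.9831 ≈ 29.0 m

29.0 m


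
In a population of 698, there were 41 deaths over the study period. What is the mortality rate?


Mortality rate = 41 / 698 = 0.058739 ≈ 0.0587

0.0587


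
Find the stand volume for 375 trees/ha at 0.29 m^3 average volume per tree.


V_stand = 375 * 0.29 = 108.75 ≈ 108.8 m^3/ha

108.8 m^3/ha


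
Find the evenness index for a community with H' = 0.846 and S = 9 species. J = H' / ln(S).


ln(9) = 2.19722
J = H' / ln(S) = 0.846 / 2.19722 = 0.385032 ≈ 0.3850

0.3850


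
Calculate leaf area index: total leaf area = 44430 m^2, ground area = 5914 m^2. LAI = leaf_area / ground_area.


LAI = 44430 / 5914 = 7.5127 ≈ 7.51

7.51


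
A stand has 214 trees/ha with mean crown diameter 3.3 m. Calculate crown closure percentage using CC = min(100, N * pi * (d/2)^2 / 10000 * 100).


(d/2)^2 = (3.3/2)^2 = 1.65^2 = 2.7225
Crown area = 3.141593 * 2.7225 = 8.55299 m^2
N * area / 10000 * 100 = 214 * 8.55299 / 10000 * 100 = 18.3034
CC = min(100, 18.3034) = 18.3034 ≈ 18.3%

18.3%


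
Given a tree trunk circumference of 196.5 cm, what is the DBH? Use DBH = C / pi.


DBH = C / pi = 196.5 / 3.141593 = 62.5479 ≈ 62.55 cm

62.55 cm


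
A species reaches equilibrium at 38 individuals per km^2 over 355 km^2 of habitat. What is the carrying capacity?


K = 38 * 355 = 13490 individuals

13490 individuals


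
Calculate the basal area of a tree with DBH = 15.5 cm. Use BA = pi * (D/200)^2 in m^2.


D/200 = 15.5/200 = 0.0775 m
(D/200)^2 = 0.0775^2 = 0.00600625
BA = 3.141593 * 0.00600625 = 0.0188692 ≈ 0.0189 m^2

0.0189 m^2


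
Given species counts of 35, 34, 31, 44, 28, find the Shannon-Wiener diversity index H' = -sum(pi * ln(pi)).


Total N = 35 + 34 + 31 + 44 + 28 = 172
Per-species terms:
  p = 35/172 = 0.203488; ln(p) = -1.592148; p*ln(p) = 0.203488 * (-1.592148) = -0.323983
  p = 34/172 = 0.197674; ln(p) = -1.621136; p*ln(p) = 0.197674 * (-1.621136) = -0.320456
  p = 31/172 = 0.180233; ln(p) = -1.713505; p*ln(p) = 0.180233 * (-1.713505) = -0.308830
  p = 44/172 = 0.255814; ln(p) = -1.363305; p*ln(p) = 0.255814 * (-1.363305) = -0.348753
  p = 28/172 = 0.162791; ln(p) = -1.815288; p*ln(p) = 0.162791 * (-1.815288) = -0.295513
sum(p*ln(p)) = (-0.323983) + (-0.320456) + (-0.308830) + (-0.348753) + (-0.295513) = -1.597535
H' = -(-1.597535) = 1.597535 ≈ 1.5975

1.5975


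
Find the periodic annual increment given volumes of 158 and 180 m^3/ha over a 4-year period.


PAI = (V2 - V1) / period = (180 - 158) / 4 = 22 / 4 = 5.50 m^3/ha/yr

5.50 m^3/ha/yr


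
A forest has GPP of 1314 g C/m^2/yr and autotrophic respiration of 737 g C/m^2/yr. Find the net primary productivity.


NPP = GPP - Ra = 1314 - 737 = 577 g C/m^2/yr

577 g C/m^2/yr


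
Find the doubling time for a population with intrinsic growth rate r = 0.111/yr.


td = ln(2) / 0.111 = 0.693147 / 0.111 = 6.24457 ≈ 6.2 years

6.2 years


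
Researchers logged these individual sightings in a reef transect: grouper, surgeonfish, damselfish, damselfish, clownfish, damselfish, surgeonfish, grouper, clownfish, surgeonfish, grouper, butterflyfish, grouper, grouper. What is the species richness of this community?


Total individuals logged = 14
Distinct species (count of individuals): grouper (5), surgeonfish (3), damselfish (3), clownfish (2), butterflyfish (1)
Species richness = number of distinct species = 5

5


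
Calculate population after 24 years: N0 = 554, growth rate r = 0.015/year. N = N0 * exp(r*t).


r*t = 0.015 * 24 = 0.36
exp(0.36) = 1.43333
N = 554 * 1.43333 = 794.065 ≈ 794

794


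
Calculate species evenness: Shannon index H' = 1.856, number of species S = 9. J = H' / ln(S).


ln(9) = 2.19722
J = H' / ln(S) = 1.856 / 2.19722 = 0.844704 ≈ 0.8447

0.8447


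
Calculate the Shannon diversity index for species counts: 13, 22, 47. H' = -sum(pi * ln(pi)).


Total N = 13 + 22 + 47 = 82
Per-species terms:
  p = 13/82 = 0.158537; ln(p) = -1.841767; p*ln(p) = 0.158537 * (-1.841767) = -0.291988
  p = 22/82 = 0.268293; ln(p) = -1.315676; p*ln(p) = 0.268293 * (-1.315676) = -0.352987
  p = 47/82 = 0.573171; ln(p) = -0.556571; p*ln(p) = 0.573171 * (-0.556571) = -0.319010
sum(p*ln(p)) = (-0.291988) + (-0.352987) + (-0.319010) = -0.963985
H' = -(-0.963985) = 0.963985 ≈ 0.9640

0.9640


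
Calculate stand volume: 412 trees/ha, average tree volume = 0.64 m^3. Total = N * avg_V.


V_stand = 412 * 0.64 = 263.68 ≈ 263.7 m^3/ha

263.7 m^3/ha


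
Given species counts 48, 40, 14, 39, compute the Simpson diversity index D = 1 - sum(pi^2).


Total N = 48 + 40 + 14 + 39 = 141
Per-species terms:
  p = 48/141 = 0.340426; p^2 = 0.340426^2 = 0.115890
  p = 40/141 = 0.283688; p^2 = 0.283688^2 = 0.080479
  p = 14/141 = 0.099291; p^2 = 0.099291^2 = 0.009859
  p = 39/141 = 0.276596; p^2 = 0.276596^2 = 0.076505
sum(p^2) = 0.115890 + 0.080479 + 0.009859 + 0.076505 = 0.282733
D = 1 - 0.282733 = 0.717267 ≈ 0.7173

0.7173


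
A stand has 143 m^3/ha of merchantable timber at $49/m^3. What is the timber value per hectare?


Value = 143 * 49 = $7007/ha

$7007/ha


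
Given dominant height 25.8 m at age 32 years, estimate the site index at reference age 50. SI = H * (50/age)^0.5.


50/32 = 1.56250
(1.56250)^0.5 = 1.25000
SI = 25.8 * 1.25000 = 32.2500 ≈ 32.3 m

32.3 m


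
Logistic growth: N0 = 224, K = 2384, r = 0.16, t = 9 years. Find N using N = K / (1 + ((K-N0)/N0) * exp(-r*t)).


(K - N0)/N0 = (2384 - 224)/224 = 2160/224 = 9.64286
r*t = 0.16 * 9 = 1.44; exp(-1.44) = 0.236928
9.64286 * 0.236928 = 2.28466
1 + 2.28466 = 3.28466
N = 2384 / 3.28466 = 725.798 ≈ 726

726


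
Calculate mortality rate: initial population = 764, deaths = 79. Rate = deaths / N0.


Mortality rate = 79 / 764 = 0.103403 ≈ 0.1034

0.1034


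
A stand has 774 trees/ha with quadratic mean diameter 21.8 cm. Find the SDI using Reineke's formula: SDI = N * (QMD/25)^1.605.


QMD/25 = 21.8/25 = 0.872
(0.872)^1.605 = exp(1.605 * ln(0.872)) = exp(1.605 * (-0.136966)) = exp(-0.219830) = 0.802655
SDI = 774 * 0.802655 = 621.255 ≈ 621

621


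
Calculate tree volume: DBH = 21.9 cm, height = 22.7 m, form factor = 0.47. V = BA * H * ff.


(D/200)^2 = (21.9/200)^2 = 0.1095^2 = 0.01199025
BA = 3.141593 * 0.01199025 = 0.0376685 m^2
V = 0.0376685 * 22.7 * 0.47 = 0.401885 ≈ 0.402 m^3

0.402 m^3


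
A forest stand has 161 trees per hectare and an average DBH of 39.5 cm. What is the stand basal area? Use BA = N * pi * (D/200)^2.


(D/200)^2 = (39.5/200)^2 = 0.1975^2 = 0.03900625
Individual BA = 3.141593 * 0.03900625 = 0.122542 m^2
Stand BA = 161 * 0.122542 = 19.7293 ≈ 19.73 m^2/ha

19.73 m^2/ha


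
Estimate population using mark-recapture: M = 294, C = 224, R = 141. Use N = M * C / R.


N = M * C / R = 294 * 224 / 141 = 65856 / 141 = 467.06 ≈ 467

467 individuals


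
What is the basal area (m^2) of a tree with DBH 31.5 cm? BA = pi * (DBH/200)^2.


D/200 = 31.5/200 = 0.1575 m
(D/200)^2 = 0.1575^2 = 0.02480625
BA = 3.141593 * 0.02480625 = 0.0779311 ≈ 0.0779 m^2

0.0779 m^2


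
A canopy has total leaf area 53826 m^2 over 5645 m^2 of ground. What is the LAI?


LAI = 53826 / 5645 = 9.5352 ≈ 9.54

9.54


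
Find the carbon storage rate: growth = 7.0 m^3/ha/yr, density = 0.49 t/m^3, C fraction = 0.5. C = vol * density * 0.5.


C = 7.0 * 0.49 * 0.5 = 1.715 ≈ 1.72 t C/ha/yr

1.72 t C/ha/yr


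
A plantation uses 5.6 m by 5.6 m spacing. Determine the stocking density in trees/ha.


N = 10000 / 5.6^2 = 10000 / 31.36 = 318.878 ≈ 319 trees/ha

319 trees/ha


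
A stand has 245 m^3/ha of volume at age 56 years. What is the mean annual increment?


MAI = 245 / 56 = 4.3750 ≈ 4.38 m^3/ha/yr

4.38 m^3/ha/yr


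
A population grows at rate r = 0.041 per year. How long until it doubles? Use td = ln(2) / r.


td = ln(2) / 0.041 = 0.693147 / 0.041 = 16.9060 ≈ 16.9 years

16.9 years


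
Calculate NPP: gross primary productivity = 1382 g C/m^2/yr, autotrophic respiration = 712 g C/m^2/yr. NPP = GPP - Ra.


NPP = GPP - Ra = 1382 - 712 = 670 g C/m^2/yr

670 g C/m^2/yr


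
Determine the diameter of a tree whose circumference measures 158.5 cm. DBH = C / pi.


DBH = C / pi = 158.5 / 3.141593 = 50.4521 ≈ 50.45 cm

50.45 cm


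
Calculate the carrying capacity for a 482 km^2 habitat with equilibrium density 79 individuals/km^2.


K = 79 * 482 = 38078 individuals

38078 individuals


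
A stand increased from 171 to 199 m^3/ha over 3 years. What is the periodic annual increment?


PAI = (V2 - V1) / period = (199 - 171) / 3 = 28 / 3 = 9.3333 ≈ 9.33 m^3/ha/yr

9.33 m^3/ha/yr


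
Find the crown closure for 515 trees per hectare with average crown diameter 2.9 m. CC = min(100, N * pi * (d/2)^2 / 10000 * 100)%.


(d/2)^2 = (2.9/2)^2 = 1.45^2 = 2.1025
Crown area = 3.141593 * 2.1025 = 6.60520 m^2
N * area / 10000 * 100 = 515 * 6.60520 / 10000 * 100 = 34.0168
CC = min(100, 34.0168) = 34.0168 ≈ 34.0%

34.0%


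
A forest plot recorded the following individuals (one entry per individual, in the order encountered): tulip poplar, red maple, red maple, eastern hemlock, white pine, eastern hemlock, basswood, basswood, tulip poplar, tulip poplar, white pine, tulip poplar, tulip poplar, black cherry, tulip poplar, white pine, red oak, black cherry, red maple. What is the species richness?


Total individuals logged = 19
Distinct species (count of individuals): tulip poplar (6), red maple (3), eastern hemlock (2), white pine (3), basswood (2), black cherry (2), red oak (1)
Species richness = number of distinct species = 7

7


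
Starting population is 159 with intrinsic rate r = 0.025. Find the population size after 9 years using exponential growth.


r*t = 0.025 * 9 = 0.225
exp(0.225) = 1.25232
N = 159 * 1.25232 = 199.119 ≈ 199

199


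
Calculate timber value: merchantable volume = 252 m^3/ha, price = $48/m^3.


Value = 252 * 48 = $12096/ha

$12096/ha


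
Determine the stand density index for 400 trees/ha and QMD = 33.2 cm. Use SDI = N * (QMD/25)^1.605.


QMD/25 = 33.2/25 = 1.328
(1.328)^1.605 = exp(1.605 * ln(1.328)) = exp(1.605 * 0.283674) = exp(0.455297) = 1.57664
SDI = 400 * 1.57664 = 630.656 ≈ 631

631
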